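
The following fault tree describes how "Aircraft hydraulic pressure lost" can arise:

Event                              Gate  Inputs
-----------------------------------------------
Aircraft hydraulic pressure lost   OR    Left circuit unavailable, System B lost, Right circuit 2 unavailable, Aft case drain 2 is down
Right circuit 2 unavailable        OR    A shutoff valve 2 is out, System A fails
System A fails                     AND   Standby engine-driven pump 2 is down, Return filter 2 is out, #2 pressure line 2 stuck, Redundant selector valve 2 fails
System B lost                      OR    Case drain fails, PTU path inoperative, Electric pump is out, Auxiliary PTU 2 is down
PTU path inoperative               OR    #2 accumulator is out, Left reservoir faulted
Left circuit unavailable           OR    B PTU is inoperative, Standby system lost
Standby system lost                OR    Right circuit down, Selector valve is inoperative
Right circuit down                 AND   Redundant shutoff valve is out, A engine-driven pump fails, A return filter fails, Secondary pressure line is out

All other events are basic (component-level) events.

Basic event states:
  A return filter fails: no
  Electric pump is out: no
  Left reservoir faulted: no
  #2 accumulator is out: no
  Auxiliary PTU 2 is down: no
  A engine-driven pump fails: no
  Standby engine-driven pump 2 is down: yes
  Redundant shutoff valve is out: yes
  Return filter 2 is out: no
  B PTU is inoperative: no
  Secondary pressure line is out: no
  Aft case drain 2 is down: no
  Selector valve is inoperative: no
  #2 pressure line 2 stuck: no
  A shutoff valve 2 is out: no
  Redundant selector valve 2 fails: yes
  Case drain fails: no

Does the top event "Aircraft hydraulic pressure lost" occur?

Right circuit down [AND]: Redundant shutoff valve is out=occurs, A engine-driven pump fails=not, A return filter fails=not, Secondary pressure line is out=not → not all inputs occur → does not occur.
Standby system lost [OR]: Right circuit down=not, Selector valve is inoperative=not → no input occurs → does not occur.
Left circuit unavailable [OR]: B PTU is inoperative=not, Standby system lost=not → no input occurs → does not occur.
PTU path inoperative [OR]: #2 accumulator is out=not, Left reservoir faulted=not → no input occurs → does not occur.
System B lost [OR]: Case drain fails=not, PTU path inoperative=not, Electric pump is out=not, Auxiliary PTU 2 is down=not → no input occurs → does not occur.
System A fails [AND]: Standby engine-driven pump 2 is down=occurs, Return filter 2 is out=not, #2 pressure line 2 stuck=not, Redundant selector valve 2 fails=occurs → not all inputs occur → does not occur.
Right circuit 2 unavailable [OR]: A shutoff valve 2 is out=not, System A fails=not → no input occurs → does not occur.
Aircraft hydraulic pressure lost [OR]: Left circuit unavailable=not, System B lost=not, Right circuit 2 unavailable=not, Aft case drain 2 is down=not → no input occurs → does not occur.

No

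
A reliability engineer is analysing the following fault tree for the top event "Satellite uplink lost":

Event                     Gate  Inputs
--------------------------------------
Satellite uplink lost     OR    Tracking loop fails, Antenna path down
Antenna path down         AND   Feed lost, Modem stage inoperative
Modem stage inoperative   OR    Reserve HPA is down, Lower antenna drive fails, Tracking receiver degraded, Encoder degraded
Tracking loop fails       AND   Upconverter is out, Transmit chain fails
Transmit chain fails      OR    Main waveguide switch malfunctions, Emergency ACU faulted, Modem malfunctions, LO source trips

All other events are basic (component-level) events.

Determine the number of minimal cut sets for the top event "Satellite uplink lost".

8

Transmit chain fails [OR]: union of children's cut sets → 4 cut set(s).
Tracking loop fails [AND]: one cut set from each child combined → 1 × 4 = 4 cut set(s).
Modem stage inoperative [OR]: union of children's cut sets → 4 cut set(s).
Antenna path down [AND]: one cut set from each child combined → 1 × 4 = 4 cut set(s).
Satellite uplink lost [OR]: union of children's cut sets → 8 cut set(s).
Minimal cut sets: {Main waveguide switch malfunctions, Upconverter is out}; {Emergency ACU faulted, Upconverter is out}; {Modem malfunctions, Upconverter is out}; {LO source trips, Upconverter is out}; {Feed lost, Reserve HPA is down}; {Feed lost, Lower antenna drive fails}; {Feed lost, Tracking receiver degraded}; {Encoder degraded, Feed lost}.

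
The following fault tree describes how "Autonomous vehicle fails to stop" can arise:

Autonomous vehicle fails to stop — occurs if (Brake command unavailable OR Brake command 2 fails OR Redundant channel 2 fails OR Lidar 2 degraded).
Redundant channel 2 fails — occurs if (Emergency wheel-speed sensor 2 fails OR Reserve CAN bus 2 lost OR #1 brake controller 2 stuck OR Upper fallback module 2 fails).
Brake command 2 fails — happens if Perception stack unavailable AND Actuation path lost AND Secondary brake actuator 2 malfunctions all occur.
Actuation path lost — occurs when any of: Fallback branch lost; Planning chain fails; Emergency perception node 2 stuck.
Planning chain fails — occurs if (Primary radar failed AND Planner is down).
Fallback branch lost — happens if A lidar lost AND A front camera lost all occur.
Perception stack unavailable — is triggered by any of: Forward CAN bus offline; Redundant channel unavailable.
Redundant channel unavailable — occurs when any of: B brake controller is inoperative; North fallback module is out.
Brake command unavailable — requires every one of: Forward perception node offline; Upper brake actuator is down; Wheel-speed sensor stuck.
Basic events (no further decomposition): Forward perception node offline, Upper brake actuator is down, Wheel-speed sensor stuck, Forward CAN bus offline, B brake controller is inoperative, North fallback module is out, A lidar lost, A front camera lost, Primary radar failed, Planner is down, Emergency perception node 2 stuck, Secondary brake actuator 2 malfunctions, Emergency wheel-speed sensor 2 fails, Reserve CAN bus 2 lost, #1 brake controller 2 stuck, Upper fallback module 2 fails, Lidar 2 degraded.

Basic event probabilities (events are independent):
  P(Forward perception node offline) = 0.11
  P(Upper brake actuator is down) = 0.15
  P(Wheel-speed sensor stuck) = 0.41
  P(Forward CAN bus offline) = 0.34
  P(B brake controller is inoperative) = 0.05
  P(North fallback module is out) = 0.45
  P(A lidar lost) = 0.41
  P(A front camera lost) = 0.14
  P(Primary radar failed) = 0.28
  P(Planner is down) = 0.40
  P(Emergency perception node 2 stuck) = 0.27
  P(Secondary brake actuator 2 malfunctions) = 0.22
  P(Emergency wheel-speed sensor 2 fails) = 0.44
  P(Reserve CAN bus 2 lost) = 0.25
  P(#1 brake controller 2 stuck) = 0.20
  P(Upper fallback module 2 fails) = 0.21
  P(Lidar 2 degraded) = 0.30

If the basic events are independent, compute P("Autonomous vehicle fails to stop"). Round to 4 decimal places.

0.8258

P(Brake command unavailable) [AND] = 0.11 × 0.15 × 0.41 = 0.006765
P(Redundant channel unavailable) [OR] = 1 − (1−0.05) × (1−0.45) = 0.477500
P(Perception stack unavailable) [OR] = 1 − (1−0.34) × (1−0.477500) = 0.655150
P(Fallback branch lost) [AND] = 0.41 × 0.14 = 0.057400
P(Planning chain fails) [AND] = 0.28 × 0.40 = 0.112000
P(Actuation path lost) [OR] = 1 − (1−0.057400) × (1−0.112000) × (1−0.27) = 0.388969
P(Brake command 2 fails) [AND] = 0.655150 × 0.388969 × 0.22 = 0.056063
P(Redundant channel 2 fails) [OR] = 1 − (1−0.44) × (1−0.25) × (1−0.20) × (1−0.21) = 0.734560
P(Autonomous vehicle fails to stop) [OR] = 1 − (1−0.006765) × (1−0.056063) × (1−0.734560) × (1−0.30) = 0.825795
Rounded to 4 decimal places: P(Autonomous vehicle fails to stop) ≈ 0.8258.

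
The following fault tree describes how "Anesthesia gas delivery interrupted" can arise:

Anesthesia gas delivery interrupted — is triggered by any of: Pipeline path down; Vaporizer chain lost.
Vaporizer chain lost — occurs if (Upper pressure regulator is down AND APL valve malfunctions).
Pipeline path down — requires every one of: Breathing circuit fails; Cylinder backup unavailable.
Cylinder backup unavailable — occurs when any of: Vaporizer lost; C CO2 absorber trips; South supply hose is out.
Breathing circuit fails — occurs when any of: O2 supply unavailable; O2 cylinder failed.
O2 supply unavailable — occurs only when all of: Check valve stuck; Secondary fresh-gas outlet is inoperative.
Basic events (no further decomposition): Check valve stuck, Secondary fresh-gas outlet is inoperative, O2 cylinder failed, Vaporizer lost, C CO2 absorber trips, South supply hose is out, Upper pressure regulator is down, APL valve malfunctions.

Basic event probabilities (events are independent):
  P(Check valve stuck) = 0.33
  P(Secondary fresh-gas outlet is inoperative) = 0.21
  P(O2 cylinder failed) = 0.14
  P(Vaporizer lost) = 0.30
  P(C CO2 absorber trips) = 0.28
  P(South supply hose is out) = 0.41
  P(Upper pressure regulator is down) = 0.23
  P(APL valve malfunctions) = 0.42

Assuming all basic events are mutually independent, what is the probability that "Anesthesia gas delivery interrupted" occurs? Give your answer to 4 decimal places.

0.2233

P(O2 supply unavailable) [AND] = 0.33 × 0.21 = 0.069300
P(Breathing circuit fails) [OR] = 1 − (1−0.069300) × (1−0.14) = 0.199598
P(Cylinder backup unavailable) [OR] = 1 − (1−0.30) × (1−0.28) × (1−0.41) = 0.702640
P(Pipeline path down) [AND] = 0.199598 × 0.702640 = 0.140246
P(Vaporizer chain lost) [AND] = 0.23 × 0.42 = 0.096600
P(Anesthesia gas delivery interrupted) [OR] = 1 − (1−0.140246) × (1−0.096600) = 0.223298
Rounded to 4 decimal places: P(Anesthesia gas delivery interrupted) ≈ 0.2233.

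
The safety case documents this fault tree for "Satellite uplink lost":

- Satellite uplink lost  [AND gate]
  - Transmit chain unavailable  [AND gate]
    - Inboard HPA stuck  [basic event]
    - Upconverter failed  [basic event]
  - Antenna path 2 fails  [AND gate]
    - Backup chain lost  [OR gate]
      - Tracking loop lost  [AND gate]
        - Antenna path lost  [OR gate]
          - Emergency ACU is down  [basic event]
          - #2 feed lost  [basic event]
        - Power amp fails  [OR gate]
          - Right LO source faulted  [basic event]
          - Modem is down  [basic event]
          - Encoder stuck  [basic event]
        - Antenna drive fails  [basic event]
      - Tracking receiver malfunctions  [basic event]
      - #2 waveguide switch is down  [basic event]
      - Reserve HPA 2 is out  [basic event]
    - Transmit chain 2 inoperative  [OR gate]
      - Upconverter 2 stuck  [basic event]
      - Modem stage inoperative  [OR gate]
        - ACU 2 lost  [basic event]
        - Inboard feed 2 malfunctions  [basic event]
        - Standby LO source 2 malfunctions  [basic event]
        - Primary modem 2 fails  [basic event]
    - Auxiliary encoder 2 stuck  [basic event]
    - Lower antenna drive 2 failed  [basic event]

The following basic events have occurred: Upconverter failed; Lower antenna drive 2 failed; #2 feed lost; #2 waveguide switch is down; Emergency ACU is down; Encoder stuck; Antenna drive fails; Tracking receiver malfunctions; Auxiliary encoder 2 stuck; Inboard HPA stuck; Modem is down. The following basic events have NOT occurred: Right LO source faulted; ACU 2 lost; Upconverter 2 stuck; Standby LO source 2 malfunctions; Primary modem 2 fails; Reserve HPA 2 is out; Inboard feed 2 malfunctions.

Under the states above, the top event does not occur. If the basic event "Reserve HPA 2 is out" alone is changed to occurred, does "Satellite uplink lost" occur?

No

Counterfactual: set "Reserve HPA 2 is out" to occurred.
Transmit chain unavailable [AND]: Inboard HPA stuck=occurs, Upconverter failed=occurs → all inputs occur → occurs.
Antenna path lost [OR]: Emergency ACU is down=occurs, #2 feed lost=occurs → at least one input occurs → occurs.
Power amp fails [OR]: Right LO source faulted=not, Modem is down=occurs, Encoder stuck=occurs → at least one input occurs → occurs.
Tracking loop lost [AND]: Antenna path lost=occurs, Power amp fails=occurs, Antenna drive fails=occurs → all inputs occur → occurs.
Backup chain lost [OR]: Tracking loop lost=occurs, Tracking receiver malfunctions=occurs, #2 waveguide switch is down=occurs, Reserve HPA 2 is out=occurs → at least one input occurs → occurs.
Modem stage inoperative [OR]: ACU 2 lost=not, Inboard feed 2 malfunctions=not, Standby LO source 2 malfunctions=not, Primary modem 2 fails=not → no input occurs → does not occur.
Transmit chain 2 inoperative [OR]: Upconverter 2 stuck=not, Modem stage inoperative=not → no input occurs → does not occur.
Antenna path 2 fails [AND]: Backup chain lost=occurs, Transmit chain 2 inoperative=not, Auxiliary encoder 2 stuck=occurs, Lower antenna drive 2 failed=occurs → not all inputs occur → does not occur.
Satellite uplink lost [AND]: Transmit chain unavailable=occurs, Antenna path 2 fails=not → not all inputs occur → does not occur.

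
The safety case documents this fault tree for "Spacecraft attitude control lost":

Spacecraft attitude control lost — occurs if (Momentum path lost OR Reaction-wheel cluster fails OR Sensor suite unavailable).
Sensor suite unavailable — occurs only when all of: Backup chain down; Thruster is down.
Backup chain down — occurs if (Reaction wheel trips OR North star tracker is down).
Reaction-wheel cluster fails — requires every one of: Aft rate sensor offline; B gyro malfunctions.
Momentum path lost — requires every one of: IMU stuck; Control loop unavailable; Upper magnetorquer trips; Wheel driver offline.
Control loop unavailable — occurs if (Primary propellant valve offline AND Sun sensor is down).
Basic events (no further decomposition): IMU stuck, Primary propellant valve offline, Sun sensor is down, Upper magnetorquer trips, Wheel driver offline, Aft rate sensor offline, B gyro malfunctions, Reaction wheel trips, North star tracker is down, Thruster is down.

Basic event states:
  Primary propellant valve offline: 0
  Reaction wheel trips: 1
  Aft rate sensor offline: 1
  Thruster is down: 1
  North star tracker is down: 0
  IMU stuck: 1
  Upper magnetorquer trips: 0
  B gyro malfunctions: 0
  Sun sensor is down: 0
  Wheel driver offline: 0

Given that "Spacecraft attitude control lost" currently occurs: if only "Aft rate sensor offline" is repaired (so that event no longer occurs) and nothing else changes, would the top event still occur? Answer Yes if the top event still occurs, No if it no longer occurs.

Yes

Counterfactual: set "Aft rate sensor offline" to not occurred.
Control loop unavailable [AND]: Primary propellant valve offline=not, Sun sensor is down=not → not all inputs occur → does not occur.
Momentum path lost [AND]: IMU stuck=occurs, Control loop unavailable=not, Upper magnetorquer trips=not, Wheel driver offline=not → not all inputs occur → does not occur.
Reaction-wheel cluster fails [AND]: Aft rate sensor offline=not, B gyro malfunctions=not → not all inputs occur → does not occur.
Backup chain down [OR]: Reaction wheel trips=occurs, North star tracker is down=not → at least one input occurs → occurs.
Sensor suite unavailable [AND]: Backup chain down=occurs, Thruster is down=occurs → all inputs occur → occurs.
Spacecraft attitude control lost [OR]: Momentum path lost=not, Reaction-wheel cluster fails=not, Sensor suite unavailable=occurs → at least one input occurs → occurs.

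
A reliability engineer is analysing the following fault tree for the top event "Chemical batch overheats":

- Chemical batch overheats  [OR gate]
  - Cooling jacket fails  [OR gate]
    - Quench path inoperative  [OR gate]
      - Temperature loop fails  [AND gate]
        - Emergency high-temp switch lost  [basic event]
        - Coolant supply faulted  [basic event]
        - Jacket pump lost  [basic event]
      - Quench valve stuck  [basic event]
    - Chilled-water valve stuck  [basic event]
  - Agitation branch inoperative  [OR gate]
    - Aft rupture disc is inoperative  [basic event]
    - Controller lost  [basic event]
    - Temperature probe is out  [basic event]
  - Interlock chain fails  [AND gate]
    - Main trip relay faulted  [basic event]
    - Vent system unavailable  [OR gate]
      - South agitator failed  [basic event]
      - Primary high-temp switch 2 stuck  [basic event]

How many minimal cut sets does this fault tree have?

Temperature loop fails [AND]: one cut set from each child combined → 1 × 1 × 1 = 1 cut set(s).
Quench path inoperative [OR]: union of children's cut sets → 2 cut set(s).
Cooling jacket fails [OR]: union of children's cut sets → 3 cut set(s).
Agitation branch inoperative [OR]: union of children's cut sets → 3 cut set(s).
Vent system unavailable [OR]: union of children's cut sets → 2 cut set(s).
Interlock chain fails [AND]: one cut set from each child combined → 1 × 2 = 2 cut set(s).
Chemical batch overheats [OR]: union of children's cut sets → 8 cut set(s).
Minimal cut sets: {Coolant supply faulted, Emergency high-temp switch lost, Jacket pump lost}; {Quench valve stuck}; {Chilled-water valve stuck}; {Aft rupture disc is inoperative}; {Controller lost}; {Temperature probe is out}; {Main trip relay faulted, South agitator failed}; {Main trip relay faulted, Primary high-temp switch 2 stuck}.

8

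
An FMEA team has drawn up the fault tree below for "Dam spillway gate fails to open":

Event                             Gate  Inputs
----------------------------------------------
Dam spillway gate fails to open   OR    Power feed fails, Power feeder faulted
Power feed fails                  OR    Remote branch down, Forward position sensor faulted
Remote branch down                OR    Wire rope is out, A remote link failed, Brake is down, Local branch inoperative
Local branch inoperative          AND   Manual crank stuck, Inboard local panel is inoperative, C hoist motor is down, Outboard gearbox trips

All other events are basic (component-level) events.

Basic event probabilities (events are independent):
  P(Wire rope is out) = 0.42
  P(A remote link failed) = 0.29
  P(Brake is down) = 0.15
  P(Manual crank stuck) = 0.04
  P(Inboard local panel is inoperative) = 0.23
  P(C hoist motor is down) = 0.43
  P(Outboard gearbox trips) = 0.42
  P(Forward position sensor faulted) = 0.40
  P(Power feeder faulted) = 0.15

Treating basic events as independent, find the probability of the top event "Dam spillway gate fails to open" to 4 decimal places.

0.8218

P(Local branch inoperative) [AND] = 0.04 × 0.23 × 0.43 × 0.42 = 0.001662
P(Remote branch down) [OR] = 1 − (1−0.42) × (1−0.29) × (1−0.15) × (1−0.001662) = 0.650552
P(Power feed fails) [OR] = 1 − (1−0.650552) × (1−0.40) = 0.790331
P(Dam spillway gate fails to open) [OR] = 1 − (1−0.790331) × (1−0.15) = 0.821781
Rounded to 4 decimal places: P(Dam spillway gate fails to open) ≈ 0.8218.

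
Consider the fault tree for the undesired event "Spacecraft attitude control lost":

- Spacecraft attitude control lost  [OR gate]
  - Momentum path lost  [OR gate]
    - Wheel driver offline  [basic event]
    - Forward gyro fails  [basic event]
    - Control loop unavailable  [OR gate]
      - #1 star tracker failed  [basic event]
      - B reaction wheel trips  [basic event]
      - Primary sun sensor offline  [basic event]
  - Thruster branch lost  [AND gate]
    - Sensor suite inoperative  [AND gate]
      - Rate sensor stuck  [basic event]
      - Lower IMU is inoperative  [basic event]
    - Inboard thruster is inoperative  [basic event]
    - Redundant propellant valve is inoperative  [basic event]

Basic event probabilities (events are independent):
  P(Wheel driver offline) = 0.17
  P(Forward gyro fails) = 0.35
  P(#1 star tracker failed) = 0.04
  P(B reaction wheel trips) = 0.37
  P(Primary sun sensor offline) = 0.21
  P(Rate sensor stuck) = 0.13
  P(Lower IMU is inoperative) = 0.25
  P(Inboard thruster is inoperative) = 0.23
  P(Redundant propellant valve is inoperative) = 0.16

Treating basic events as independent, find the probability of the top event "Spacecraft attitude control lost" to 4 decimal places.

P(Control loop unavailable) [OR] = 1 − (1−0.04) × (1−0.37) × (1−0.21) = 0.522208
P(Momentum path lost) [OR] = 1 − (1−0.17) × (1−0.35) × (1−0.522208) = 0.742231
P(Sensor suite inoperative) [AND] = 0.13 × 0.25 = 0.032500
P(Thruster branch lost) [AND] = 0.032500 × 0.23 × 0.16 = 0.001196
P(Spacecraft attitude control lost) [OR] = 1 − (1−0.742231) × (1−0.001196) = 0.742539
Rounded to 4 decimal places: P(Spacecraft attitude control lost) ≈ 0.7425.

0.7425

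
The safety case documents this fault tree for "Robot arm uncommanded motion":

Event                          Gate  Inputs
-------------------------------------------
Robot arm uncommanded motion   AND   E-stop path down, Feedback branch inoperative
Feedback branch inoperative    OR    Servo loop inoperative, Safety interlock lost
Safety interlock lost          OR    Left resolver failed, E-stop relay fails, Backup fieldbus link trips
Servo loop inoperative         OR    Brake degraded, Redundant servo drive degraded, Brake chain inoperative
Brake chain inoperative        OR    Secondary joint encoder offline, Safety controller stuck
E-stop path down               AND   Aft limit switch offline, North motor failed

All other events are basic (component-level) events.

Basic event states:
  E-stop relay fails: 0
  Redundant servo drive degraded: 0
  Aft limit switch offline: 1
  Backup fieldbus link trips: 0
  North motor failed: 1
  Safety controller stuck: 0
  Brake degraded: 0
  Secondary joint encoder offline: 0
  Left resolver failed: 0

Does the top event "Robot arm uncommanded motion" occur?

No

E-stop path down [AND]: Aft limit switch offline=occurs, North motor failed=occurs → all inputs occur → occurs.
Brake chain inoperative [OR]: Secondary joint encoder offline=not, Safety controller stuck=not → no input occurs → does not occur.
Servo loop inoperative [OR]: Brake degraded=not, Redundant servo drive degraded=not, Brake chain inoperative=not → no input occurs → does not occur.
Safety interlock lost [OR]: Left resolver failed=not, E-stop relay fails=not, Backup fieldbus link trips=not → no input occurs → does not occur.
Feedback branch inoperative [OR]: Servo loop inoperative=not, Safety interlock lost=not → no input occurs → does not occur.
Robot arm uncommanded motion [AND]: E-stop path down=occurs, Feedback branch inoperative=not → not all inputs occur → does not occur.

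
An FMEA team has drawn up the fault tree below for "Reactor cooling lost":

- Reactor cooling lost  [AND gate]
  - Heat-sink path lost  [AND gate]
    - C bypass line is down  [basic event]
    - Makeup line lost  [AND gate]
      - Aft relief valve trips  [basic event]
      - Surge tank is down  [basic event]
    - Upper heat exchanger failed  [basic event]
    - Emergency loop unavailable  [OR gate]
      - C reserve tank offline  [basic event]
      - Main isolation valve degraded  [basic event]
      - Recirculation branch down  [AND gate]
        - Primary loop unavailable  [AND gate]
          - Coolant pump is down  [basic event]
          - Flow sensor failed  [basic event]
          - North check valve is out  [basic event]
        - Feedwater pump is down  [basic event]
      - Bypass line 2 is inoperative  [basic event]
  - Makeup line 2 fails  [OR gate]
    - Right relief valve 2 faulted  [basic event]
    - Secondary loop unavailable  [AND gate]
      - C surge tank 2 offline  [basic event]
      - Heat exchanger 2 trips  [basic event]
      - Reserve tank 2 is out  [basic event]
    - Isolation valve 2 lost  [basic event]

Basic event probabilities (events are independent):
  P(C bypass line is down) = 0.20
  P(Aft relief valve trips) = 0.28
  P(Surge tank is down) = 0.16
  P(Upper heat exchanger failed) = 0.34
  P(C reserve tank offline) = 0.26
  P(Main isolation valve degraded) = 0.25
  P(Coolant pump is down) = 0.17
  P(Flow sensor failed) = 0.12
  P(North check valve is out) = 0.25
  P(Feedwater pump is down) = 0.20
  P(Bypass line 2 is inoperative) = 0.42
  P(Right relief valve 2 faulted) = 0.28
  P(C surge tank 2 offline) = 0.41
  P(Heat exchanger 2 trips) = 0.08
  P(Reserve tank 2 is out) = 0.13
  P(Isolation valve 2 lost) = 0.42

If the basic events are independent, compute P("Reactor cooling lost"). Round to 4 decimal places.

P(Makeup line lost) [AND] = 0.28 × 0.16 = 0.044800
P(Primary loop unavailable) [AND] = 0.17 × 0.12 × 0.25 = 0.005100
P(Recirculation branch down) [AND] = 0.005100 × 0.20 = 0.001020
P(Emergency loop unavailable) [OR] = 1 − (1−0.26) × (1−0.25) × (1−0.001020) × (1−0.42) = 0.678428
P(Heat-sink path lost) [AND] = 0.20 × 0.044800 × 0.34 × 0.678428 = 0.002067
P(Secondary loop unavailable) [AND] = 0.41 × 0.08 × 0.13 = 0.004264
P(Makeup line 2 fails) [OR] = 1 − (1−0.28) × (1−0.004264) × (1−0.42) = 0.584181
P(Reactor cooling lost) [AND] = 0.002067 × 0.584181 = 0.001208
Rounded to 4 decimal places: P(Reactor cooling lost) ≈ 0.0012.

0.0012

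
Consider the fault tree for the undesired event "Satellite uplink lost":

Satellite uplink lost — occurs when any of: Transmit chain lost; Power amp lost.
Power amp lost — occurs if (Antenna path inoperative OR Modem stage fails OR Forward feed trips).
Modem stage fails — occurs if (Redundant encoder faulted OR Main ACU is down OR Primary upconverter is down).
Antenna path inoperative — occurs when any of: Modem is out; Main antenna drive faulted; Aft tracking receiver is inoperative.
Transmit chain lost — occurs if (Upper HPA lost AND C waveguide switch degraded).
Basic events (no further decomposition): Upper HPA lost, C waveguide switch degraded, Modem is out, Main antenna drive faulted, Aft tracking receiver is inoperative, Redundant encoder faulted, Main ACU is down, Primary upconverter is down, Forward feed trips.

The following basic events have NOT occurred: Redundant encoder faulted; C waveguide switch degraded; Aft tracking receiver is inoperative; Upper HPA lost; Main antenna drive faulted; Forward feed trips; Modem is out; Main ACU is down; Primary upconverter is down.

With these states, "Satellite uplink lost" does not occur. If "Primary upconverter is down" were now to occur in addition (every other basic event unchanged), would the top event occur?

Counterfactual: set "Primary upconverter is down" to occurred.
Transmit chain lost [AND]: Upper HPA lost=not, C waveguide switch degraded=not → not all inputs occur → does not occur.
Antenna path inoperative [OR]: Modem is out=not, Main antenna drive faulted=not, Aft tracking receiver is inoperative=not → no input occurs → does not occur.
Modem stage fails [OR]: Redundant encoder faulted=not, Main ACU is down=not, Primary upconverter is down=occurs → at least one input occurs → occurs.
Power amp lost [OR]: Antenna path inoperative=not, Modem stage fails=occurs, Forward feed trips=not → at least one input occurs → occurs.
Satellite uplink lost [OR]: Transmit chain lost=not, Power amp lost=occurs → at least one input occurs → occurs.

Yes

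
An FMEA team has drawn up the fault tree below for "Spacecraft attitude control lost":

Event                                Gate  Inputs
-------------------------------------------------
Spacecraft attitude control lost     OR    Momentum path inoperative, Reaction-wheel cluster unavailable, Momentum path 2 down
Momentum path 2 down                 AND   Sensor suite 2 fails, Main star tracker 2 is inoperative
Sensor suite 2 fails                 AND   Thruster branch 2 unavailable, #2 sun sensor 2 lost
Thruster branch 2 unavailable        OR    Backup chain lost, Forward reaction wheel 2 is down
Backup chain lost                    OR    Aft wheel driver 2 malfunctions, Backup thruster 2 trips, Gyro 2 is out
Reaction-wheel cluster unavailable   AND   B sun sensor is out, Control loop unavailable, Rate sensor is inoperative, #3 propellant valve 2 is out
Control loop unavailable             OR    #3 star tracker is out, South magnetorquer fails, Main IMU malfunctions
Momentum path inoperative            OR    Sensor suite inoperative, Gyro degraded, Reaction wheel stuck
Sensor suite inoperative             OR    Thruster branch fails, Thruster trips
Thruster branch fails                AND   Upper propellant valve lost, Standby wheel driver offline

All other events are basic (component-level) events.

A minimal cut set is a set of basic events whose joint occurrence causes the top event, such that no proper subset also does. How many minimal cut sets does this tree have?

11

Thruster branch fails [AND]: one cut set from each child combined → 1 × 1 = 1 cut set(s).
Sensor suite inoperative [OR]: union of children's cut sets → 2 cut set(s).
Momentum path inoperative [OR]: union of children's cut sets → 4 cut set(s).
Control loop unavailable [OR]: union of children's cut sets → 3 cut set(s).
Reaction-wheel cluster unavailable [AND]: one cut set from each child combined → 1 × 3 × 1 × 1 = 3 cut set(s).
Backup chain lost [OR]: union of children's cut sets → 3 cut set(s).
Thruster branch 2 unavailable [OR]: union of children's cut sets → 4 cut set(s).
Sensor suite 2 fails [AND]: one cut set from each child combined → 4 × 1 = 4 cut set(s).
Momentum path 2 down [AND]: one cut set from each child combined → 4 × 1 = 4 cut set(s).
Spacecraft attitude control lost [OR]: union of children's cut sets → 11 cut set(s).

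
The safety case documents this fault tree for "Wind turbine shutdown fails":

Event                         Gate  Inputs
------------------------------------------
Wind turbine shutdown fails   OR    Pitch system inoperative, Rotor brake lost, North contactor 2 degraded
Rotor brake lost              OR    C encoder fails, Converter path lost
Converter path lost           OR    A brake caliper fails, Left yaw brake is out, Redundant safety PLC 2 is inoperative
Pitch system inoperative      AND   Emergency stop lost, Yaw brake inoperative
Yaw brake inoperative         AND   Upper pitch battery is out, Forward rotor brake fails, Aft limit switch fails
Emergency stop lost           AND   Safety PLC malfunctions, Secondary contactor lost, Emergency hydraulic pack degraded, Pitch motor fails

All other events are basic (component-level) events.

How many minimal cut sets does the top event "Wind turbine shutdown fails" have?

Emergency stop lost [AND]: one cut set from each child combined → 1 × 1 × 1 × 1 = 1 cut set(s).
Yaw brake inoperative [AND]: one cut set from each child combined → 1 × 1 × 1 = 1 cut set(s).
Pitch system inoperative [AND]: one cut set from each child combined → 1 × 1 = 1 cut set(s).
Converter path lost [OR]: union of children's cut sets → 3 cut set(s).
Rotor brake lost [OR]: union of children's cut sets → 4 cut set(s).
Wind turbine shutdown fails [OR]: union of children's cut sets → 6 cut set(s).
Minimal cut sets: {Aft limit switch fails, Emergency hydraulic pack degraded, Forward rotor brake fails, Pitch motor fails, Safety PLC malfunctions, Secondary contactor lost, Upper pitch battery is out}; {C encoder fails}; {A brake caliper fails}; {Left yaw brake is out}; {Redundant safety PLC 2 is inoperative}; {North contactor 2 degraded}.

6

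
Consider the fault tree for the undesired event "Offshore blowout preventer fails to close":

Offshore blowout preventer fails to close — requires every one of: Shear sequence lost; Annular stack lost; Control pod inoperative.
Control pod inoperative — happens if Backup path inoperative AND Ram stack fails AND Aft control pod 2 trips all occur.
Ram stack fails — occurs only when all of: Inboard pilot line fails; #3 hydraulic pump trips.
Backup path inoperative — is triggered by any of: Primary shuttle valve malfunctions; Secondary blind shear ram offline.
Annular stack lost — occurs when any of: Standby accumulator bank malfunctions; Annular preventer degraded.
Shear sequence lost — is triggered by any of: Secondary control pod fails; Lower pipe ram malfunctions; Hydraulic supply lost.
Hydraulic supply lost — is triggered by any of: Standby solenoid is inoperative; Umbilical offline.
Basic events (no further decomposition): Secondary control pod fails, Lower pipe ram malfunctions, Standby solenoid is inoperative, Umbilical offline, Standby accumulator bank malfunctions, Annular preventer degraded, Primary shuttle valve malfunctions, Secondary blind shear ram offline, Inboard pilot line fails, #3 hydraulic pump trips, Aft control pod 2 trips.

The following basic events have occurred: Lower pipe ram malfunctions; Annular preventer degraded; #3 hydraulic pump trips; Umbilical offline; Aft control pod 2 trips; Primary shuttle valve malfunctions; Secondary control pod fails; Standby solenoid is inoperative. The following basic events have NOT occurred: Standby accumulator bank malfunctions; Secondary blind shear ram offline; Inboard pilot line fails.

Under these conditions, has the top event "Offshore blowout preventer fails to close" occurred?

No

Hydraulic supply lost [OR]: Standby solenoid is inoperative=occurs, Umbilical offline=occurs → at least one input occurs → occurs.
Shear sequence lost [OR]: Secondary control pod fails=occurs, Lower pipe ram malfunctions=occurs, Hydraulic supply lost=occurs → at least one input occurs → occurs.
Annular stack lost [OR]: Standby accumulator bank malfunctions=not, Annular preventer degraded=occurs → at least one input occurs → occurs.
Backup path inoperative [OR]: Primary shuttle valve malfunctions=occurs, Secondary blind shear ram offline=not → at least one input occurs → occurs.
Ram stack fails [AND]: Inboard pilot line fails=not, #3 hydraulic pump trips=occurs → not all inputs occur → does not occur.
Control pod inoperative [AND]: Backup path inoperative=occurs, Ram stack fails=not, Aft control pod 2 trips=occurs → not all inputs occur → does not occur.
Offshore blowout preventer fails to close [AND]: Shear sequence lost=occurs, Annular stack lost=occurs, Control pod inoperative=not → not all inputs occur → does not occur.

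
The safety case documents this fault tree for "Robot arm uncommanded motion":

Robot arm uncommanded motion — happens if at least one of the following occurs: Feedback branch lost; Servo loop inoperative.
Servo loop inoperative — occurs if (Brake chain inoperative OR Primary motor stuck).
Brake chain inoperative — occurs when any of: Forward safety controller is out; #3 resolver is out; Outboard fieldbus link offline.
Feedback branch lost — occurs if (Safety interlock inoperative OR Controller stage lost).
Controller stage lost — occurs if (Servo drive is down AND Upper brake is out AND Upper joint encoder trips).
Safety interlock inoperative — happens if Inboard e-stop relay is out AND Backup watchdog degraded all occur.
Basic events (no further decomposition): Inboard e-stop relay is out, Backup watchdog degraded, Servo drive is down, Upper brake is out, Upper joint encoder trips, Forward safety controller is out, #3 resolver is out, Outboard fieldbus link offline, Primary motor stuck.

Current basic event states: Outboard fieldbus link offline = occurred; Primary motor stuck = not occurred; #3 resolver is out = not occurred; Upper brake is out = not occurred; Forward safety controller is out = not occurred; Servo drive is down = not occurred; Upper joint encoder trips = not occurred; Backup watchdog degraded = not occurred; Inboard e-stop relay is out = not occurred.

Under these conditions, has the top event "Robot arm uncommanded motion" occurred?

Yes

Safety interlock inoperative [AND]: Inboard e-stop relay is out=not, Backup watchdog degraded=not → not all inputs occur → does not occur.
Controller stage lost [AND]: Servo drive is down=not, Upper brake is out=not, Upper joint encoder trips=not → not all inputs occur → does not occur.
Feedback branch lost [OR]: Safety interlock inoperative=not, Controller stage lost=not → no input occurs → does not occur.
Brake chain inoperative [OR]: Forward safety controller is out=not, #3 resolver is out=not, Outboard fieldbus link offline=occurs → at least one input occurs → occurs.
Servo loop inoperative [OR]: Brake chain inoperative=occurs, Primary motor stuck=not → at least one input occurs → occurs.
Robot arm uncommanded motion [OR]: Feedback branch lost=not, Servo loop inoperative=occurs → at least one input occurs → occurs.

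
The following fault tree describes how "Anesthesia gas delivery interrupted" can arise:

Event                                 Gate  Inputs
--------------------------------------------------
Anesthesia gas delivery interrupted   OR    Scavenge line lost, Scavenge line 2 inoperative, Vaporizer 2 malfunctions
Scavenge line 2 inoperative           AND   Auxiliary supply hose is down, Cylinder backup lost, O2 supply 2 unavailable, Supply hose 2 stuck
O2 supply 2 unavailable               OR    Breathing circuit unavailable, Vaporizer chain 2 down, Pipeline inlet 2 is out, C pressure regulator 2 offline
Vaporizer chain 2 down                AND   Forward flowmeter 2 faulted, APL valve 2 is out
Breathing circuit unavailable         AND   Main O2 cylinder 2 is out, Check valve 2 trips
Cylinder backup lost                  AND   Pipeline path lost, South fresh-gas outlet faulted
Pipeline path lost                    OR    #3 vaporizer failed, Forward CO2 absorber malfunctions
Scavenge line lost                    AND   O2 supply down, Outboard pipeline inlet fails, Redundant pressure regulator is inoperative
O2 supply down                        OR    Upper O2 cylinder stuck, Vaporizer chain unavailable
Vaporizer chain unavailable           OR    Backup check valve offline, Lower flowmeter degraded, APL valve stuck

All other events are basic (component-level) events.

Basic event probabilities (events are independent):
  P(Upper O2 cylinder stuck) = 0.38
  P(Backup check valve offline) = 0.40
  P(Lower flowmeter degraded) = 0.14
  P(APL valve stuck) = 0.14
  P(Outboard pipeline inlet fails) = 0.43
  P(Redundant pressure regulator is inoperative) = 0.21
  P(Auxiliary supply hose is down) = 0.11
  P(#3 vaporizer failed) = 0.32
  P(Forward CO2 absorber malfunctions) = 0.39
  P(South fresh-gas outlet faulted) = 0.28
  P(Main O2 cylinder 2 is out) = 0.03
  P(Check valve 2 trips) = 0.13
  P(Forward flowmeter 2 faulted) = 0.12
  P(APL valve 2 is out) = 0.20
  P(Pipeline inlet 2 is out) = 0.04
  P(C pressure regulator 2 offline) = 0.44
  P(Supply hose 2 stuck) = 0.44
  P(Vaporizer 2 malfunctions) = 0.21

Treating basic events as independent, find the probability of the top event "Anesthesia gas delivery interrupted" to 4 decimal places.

0.2645

P(Vaporizer chain unavailable) [OR] = 1 − (1−0.40) × (1−0.14) × (1−0.14) = 0.556240
P(O2 supply down) [OR] = 1 − (1−0.38) × (1−0.556240) = 0.724869
P(Scavenge line lost) [AND] = 0.724869 × 0.43 × 0.21 = 0.065456
P(Pipeline path lost) [OR] = 1 − (1−0.32) × (1−0.39) = 0.585200
P(Cylinder backup lost) [AND] = 0.585200 × 0.28 = 0.163856
P(Breathing circuit unavailable) [AND] = 0.03 × 0.13 = 0.003900
P(Vaporizer chain 2 down) [AND] = 0.12 × 0.20 = 0.024000
P(O2 supply 2 unavailable) [OR] = 1 − (1−0.003900) × (1−0.024000) × (1−0.04) × (1−0.44) = 0.477349
P(Scavenge line 2 inoperative) [AND] = 0.11 × 0.163856 × 0.477349 × 0.44 = 0.003786
P(Anesthesia gas delivery interrupted) [OR] = 1 − (1−0.065456) × (1−0.003786) × (1−0.21) = 0.264505
Rounded to 4 decimal places: P(Anesthesia gas delivery interrupted) ≈ 0.2645.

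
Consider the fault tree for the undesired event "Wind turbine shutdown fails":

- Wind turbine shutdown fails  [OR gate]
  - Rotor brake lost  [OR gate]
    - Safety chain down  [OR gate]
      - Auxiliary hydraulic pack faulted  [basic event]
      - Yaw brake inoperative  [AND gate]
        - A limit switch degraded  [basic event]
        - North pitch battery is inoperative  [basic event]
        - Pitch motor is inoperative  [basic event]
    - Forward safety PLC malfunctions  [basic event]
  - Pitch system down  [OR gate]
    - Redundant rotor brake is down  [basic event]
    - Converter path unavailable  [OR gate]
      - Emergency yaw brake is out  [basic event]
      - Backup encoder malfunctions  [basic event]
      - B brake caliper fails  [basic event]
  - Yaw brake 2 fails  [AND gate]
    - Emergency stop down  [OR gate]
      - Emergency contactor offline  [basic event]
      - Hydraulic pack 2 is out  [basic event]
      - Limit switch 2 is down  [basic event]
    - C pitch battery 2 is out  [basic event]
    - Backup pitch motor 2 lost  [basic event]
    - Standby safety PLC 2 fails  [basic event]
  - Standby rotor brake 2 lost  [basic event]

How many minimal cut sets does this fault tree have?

Yaw brake inoperative [AND]: one cut set from each child combined → 1 × 1 × 1 = 1 cut set(s).
Safety chain down [OR]: union of children's cut sets → 2 cut set(s).
Rotor brake lost [OR]: union of children's cut sets → 3 cut set(s).
Converter path unavailable [OR]: union of children's cut sets → 3 cut set(s).
Pitch system down [OR]: union of children's cut sets → 4 cut set(s).
Emergency stop down [OR]: union of children's cut sets → 3 cut set(s).
Yaw brake 2 fails [AND]: one cut set from each child combined → 3 × 1 × 1 × 1 = 3 cut set(s).
Wind turbine shutdown fails [OR]: union of children's cut sets → 11 cut set(s).

11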